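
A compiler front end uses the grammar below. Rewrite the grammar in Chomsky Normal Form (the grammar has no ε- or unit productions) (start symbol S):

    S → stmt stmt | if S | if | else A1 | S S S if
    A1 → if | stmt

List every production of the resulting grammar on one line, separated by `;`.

S → X1 X1 | X2 S | if | X3 A1 | S Y1; A1 → if | stmt; X1 → stmt; X2 → if; X3 → else; Y1 → S Y2; Y2 → S X2

Introduce a nonterminal for each terminal appearing in a rule of length ≥ 2: X1 → stmt, X2 → if, X3 → else.
Binarize each right-hand side of length ≥ 3 by chaining fresh nonterminals (Y1, Y2, …): affected rules were S → S S S X2.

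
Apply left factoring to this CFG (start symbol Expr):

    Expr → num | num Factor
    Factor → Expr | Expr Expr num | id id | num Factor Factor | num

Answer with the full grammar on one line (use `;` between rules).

Expr has alternatives sharing prefix 'num': factor to Expr → num Expr1 with Expr1 → ε | Factor.
Factor has alternatives sharing prefix 'Expr': factor to Factor → Expr Factor1 with Factor1 → ε | Expr num.
Factor has alternatives sharing prefix 'num': factor to Factor → num Factor2 with Factor2 → Factor Factor | ε.

Expr → num Expr1; Factor → id id | Expr Factor1 | num Factor2; Expr1 → ε | Factor; Factor1 → ε | Expr num; Factor2 → Factor Factor | ε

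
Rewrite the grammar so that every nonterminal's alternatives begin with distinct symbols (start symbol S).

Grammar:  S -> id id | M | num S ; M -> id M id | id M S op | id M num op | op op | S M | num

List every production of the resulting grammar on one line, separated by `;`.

M has alternatives sharing prefix 'id M': factor to M → id M M' with M' → id | S op | num op.

S -> id id | M | num S; M -> op op | S M | num | id M M'; M' -> id | S op | num op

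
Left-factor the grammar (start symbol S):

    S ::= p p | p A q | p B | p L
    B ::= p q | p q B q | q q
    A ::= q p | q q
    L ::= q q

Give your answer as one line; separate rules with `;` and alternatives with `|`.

S has alternatives sharing prefix 'p': factor to S → p S' with S' → p | A q | B | L.
B has alternatives sharing prefix 'p q': factor to B → p q B' with B' → ε | B q.
A has alternatives sharing prefix 'q': factor to A → q A' with A' → p | q.

S ::= p S'; B ::= q q | p q B'; A ::= q A'; L ::= q q; S' ::= p | A q | B | L; B' ::= ε | B q; A' ::= p | q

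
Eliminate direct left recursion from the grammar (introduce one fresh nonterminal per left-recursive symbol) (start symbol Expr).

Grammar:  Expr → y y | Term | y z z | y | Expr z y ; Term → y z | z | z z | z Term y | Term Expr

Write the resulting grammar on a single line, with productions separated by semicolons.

Expr → y y Expr1 | Term Expr1 | y z z Expr1 | y Expr1; Term → y z Term1 | z Term1 | z z Term1 | z Term y Term1; Expr1 → z y Expr1 | ε; Term1 → Expr Term1 | ε

Directly left-recursive nonterminals: Expr, Term.
For Expr: α = {z y}, β = {y y, Term, y z z, y}. Rewrite as Expr → β Expr1 and Expr1 → α Expr1 | ε.
For Term: α = {Expr}, β = {y z, z, z z, z Term y}. Rewrite as Term → β Term1 and Term1 → α Term1 | ε.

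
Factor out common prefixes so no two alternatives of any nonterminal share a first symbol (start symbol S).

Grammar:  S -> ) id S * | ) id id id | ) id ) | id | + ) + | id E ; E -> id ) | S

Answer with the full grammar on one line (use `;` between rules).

S -> + ) + | ) id S' | id S''; E -> id ) | S; S' -> S * | id id | ); S'' -> ε | E

S has alternatives sharing prefix ') id': factor to S → ) id S' with S' → S * | id id | ).
S has alternatives sharing prefix 'id': factor to S → id S'' with S'' → ε | E.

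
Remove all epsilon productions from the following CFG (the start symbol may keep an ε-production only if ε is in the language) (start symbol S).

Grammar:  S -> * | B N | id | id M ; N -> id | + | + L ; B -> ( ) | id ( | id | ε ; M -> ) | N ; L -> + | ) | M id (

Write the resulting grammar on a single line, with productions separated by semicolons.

S -> * | B N | N | id | id M; N -> id | + | + L; B -> ( ) | id ( | id; M -> ) | N; L -> + | ) | M id (

The nullable symbols are {B}.
ε ∉ L(G), so no ε-production is kept.
For each production, add variants omitting each subset of nullable occurrences: S → B N gives B N | N.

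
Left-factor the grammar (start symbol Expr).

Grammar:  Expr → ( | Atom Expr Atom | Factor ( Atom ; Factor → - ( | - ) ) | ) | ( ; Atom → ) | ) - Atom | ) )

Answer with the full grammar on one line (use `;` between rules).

Expr → ( | Atom Expr Atom | Factor ( Atom; Factor → ) | ( | - Factor1; Atom → ) Atom1; Factor1 → ( | ) ); Atom1 → ε | - Atom | )

Factor has alternatives sharing prefix '-': factor to Factor → - Factor1 with Factor1 → ( | ) ).
Atom has alternatives sharing prefix ')': factor to Atom → ) Atom1 with Atom1 → ε | - Atom | ).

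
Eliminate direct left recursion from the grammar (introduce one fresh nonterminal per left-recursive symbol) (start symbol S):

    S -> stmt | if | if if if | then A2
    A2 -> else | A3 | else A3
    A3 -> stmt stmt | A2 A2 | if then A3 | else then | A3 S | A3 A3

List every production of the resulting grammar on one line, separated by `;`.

Directly left-recursive nonterminal: A3.
For A3: α = {S, A3}, β = {stmt stmt, A2 A2, if then A3, else then}. Rewrite as A3 → β A3' and A3' → α A3' | ε.

S -> stmt | if | if if if | then A2; A2 -> else | A3 | else A3; A3 -> stmt stmt A3' | A2 A2 A3' | if then A3 A3' | else then A3'; A3' -> S A3' | A3 A3' | epsilon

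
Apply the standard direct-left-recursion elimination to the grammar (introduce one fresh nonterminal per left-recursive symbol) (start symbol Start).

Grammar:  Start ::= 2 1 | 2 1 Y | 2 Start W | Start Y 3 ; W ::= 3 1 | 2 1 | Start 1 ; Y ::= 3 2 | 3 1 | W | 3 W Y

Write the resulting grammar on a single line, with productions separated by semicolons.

Left recursion appears on Start.
For Start: α = {Y 3}, β = {2 1, 2 1 Y, 2 Start W}. Rewrite as Start → β Start1 and Start1 → α Start1 | ε.

Start ::= 2 1 Start1 | 2 1 Y Start1 | 2 Start W Start1; W ::= 3 1 | 2 1 | Start 1; Y ::= 3 2 | 3 1 | W | 3 W Y; Start1 ::= Y 3 Start1 | ε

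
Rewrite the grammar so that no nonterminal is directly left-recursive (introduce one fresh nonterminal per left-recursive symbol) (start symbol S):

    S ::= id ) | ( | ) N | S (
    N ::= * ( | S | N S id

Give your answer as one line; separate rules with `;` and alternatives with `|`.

S ::= id ) S' | ( S' | ) N S'; N ::= * ( N' | S N'; S' ::= ( S' | epsilon; N' ::= S id N' | epsilon

Directly left-recursive nonterminals: S, N.
For S: α = {(}, β = {id ), (, ) N}. Rewrite as S → β S' and S' → α S' | ε.
For N: α = {S id}, β = {* (, S}. Rewrite as N → β N' and N' → α N' | ε.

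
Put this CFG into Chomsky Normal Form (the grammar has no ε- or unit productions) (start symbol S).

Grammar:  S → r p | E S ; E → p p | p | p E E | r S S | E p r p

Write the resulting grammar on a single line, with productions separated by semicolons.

S → X1 X2 | E S; E → X2 X2 | p | X2 Y1 | X1 Y2 | E Y3; X1 → r; X2 → p; Y1 → E E; Y2 → S S; Y3 → X2 Y4; Y4 → X1 X2

Introduce a nonterminal for each terminal appearing in a rule of length ≥ 2: X1 → r, X2 → p.
Binarize each right-hand side of length ≥ 3 by chaining fresh nonterminals (Y1, Y2, …): affected rules were E → X2 E E; E → X1 S S; E → E X2 X1 X2.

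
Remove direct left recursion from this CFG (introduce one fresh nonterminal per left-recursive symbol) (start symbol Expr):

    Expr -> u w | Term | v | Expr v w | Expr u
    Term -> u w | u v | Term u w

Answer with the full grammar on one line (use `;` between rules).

Directly left-recursive nonterminals: Expr, Term.
For Expr: α = {v w, u}, β = {u w, Term, v}. Rewrite as Expr → β Expr1 and Expr1 → α Expr1 | ε.
For Term: α = {u w}, β = {u w, u v}. Rewrite as Term → β Term1 and Term1 → α Term1 | ε.

Expr -> u w Expr1 | Term Expr1 | v Expr1; Term -> u w Term1 | u v Term1; Expr1 -> v w Expr1 | u Expr1 | ε; Term1 -> u w Term1 | ε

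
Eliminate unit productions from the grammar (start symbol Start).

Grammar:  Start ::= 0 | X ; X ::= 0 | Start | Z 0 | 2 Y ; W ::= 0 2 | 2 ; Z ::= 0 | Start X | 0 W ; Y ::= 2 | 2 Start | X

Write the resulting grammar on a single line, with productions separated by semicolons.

Unit pairs: Start ⇒* {X}; X ⇒* {Start}; Y ⇒* {Start, X}.
For each unit pair (A, B), copy every non-unit production of B to A, then drop all unit productions.

Start ::= 0 | Z 0 | 2 Y; X ::= 0 | Z 0 | 2 Y; W ::= 0 2 | 2; Z ::= 0 | Start X | 0 W; Y ::= 0 | Z 0 | 2 Y | 2 | 2 Start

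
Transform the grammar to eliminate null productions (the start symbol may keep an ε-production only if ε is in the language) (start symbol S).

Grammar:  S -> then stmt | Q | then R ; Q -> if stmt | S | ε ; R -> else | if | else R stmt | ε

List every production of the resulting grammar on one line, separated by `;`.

The nullable symbols are {Q, R, S}.
ε ∈ L(G) since S is nullable, so keep S → ε.
Add the nullable-subset variants: S → then R gives then R | then. R → else R stmt gives else R stmt | else stmt.

S -> then stmt | Q | then R | then | ε; Q -> if stmt | S; R -> else | if | else R stmt | else stmt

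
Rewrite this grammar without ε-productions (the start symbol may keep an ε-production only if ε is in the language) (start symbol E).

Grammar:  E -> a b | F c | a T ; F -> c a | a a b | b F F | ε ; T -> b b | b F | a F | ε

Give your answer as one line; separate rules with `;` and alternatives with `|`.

Nullable nonterminals: {F, T}.
ε ∉ L(G), so no ε-production is kept.
For each production, add variants omitting each subset of nullable occurrences: E → F c gives F c | c. E → a T gives a T | a. F → b F F gives b F F | b F | b. T → b F gives b F | b.

E -> a b | F c | c | a T | a; F -> c a | a a b | b F F | b F | b; T -> b b | b F | b | a F | a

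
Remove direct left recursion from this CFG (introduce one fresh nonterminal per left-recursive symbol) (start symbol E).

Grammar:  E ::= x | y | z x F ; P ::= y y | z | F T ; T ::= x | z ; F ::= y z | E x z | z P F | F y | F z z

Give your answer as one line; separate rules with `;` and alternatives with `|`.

E ::= x | y | z x F; P ::= y y | z | F T; T ::= x | z; F ::= y z F' | E x z F' | z P F F'; F' ::= y F' | z z F' | ε

F is directly left-recursive.
For F: α = {y, z z}, β = {y z, E x z, z P F}. Rewrite as F → β F' and F' → α F' | ε.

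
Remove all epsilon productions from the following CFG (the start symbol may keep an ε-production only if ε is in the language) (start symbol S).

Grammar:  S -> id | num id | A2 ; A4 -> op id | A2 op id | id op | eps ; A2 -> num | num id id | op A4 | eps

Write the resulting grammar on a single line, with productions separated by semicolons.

S -> id | num id | A2 | ε; A4 -> op id | A2 op id | id op; A2 -> num | num id id | op A4 | op

The nullable symbols are {A2, A4, S}.
ε ∈ L(G) since S is nullable, so keep S → ε.
Expand every rule over subsets of its nullable positions: A2 → op A4 gives op A4 | op.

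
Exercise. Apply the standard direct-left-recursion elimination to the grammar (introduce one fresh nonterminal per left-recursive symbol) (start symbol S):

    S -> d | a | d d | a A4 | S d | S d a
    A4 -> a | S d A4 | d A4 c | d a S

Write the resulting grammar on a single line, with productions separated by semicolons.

S is directly left-recursive.
For S: α = {d, d a}, β = {d, a, d d, a A4}. Rewrite as S → β S' and S' → α S' | ε.

S -> d S' | a S' | d d S' | a A4 S'; A4 -> a | S d A4 | d A4 c | d a S; S' -> d S' | d a S' | epsilon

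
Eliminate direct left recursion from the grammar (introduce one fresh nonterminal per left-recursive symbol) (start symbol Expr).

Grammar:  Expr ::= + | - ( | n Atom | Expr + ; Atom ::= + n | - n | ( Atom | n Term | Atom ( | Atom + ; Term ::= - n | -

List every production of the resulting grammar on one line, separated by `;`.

Expr ::= + Expr1 | - ( Expr1 | n Atom Expr1; Atom ::= + n Atom1 | - n Atom1 | ( Atom Atom1 | n Term Atom1; Term ::= - n | -; Expr1 ::= + Expr1 | epsilon; Atom1 ::= ( Atom1 | + Atom1 | epsilon

Expr, Atom are directly left-recursive.
For Expr: α = {+}, β = {+, - (, n Atom}. Rewrite as Expr → β Expr1 and Expr1 → α Expr1 | ε.
For Atom: α = {(, +}, β = {+ n, - n, ( Atom, n Term}. Rewrite as Atom → β Atom1 and Atom1 → α Atom1 | ε.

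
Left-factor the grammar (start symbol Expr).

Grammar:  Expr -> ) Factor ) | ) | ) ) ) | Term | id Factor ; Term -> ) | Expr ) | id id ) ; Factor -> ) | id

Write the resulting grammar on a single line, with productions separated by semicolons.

Expr has alternatives sharing prefix ')': factor to Expr → ) Expr1 with Expr1 → Factor ) | ε | ) ).

Expr -> Term | id Factor | ) Expr1; Term -> ) | Expr ) | id id ); Factor -> ) | id; Expr1 -> Factor ) | eps | ) )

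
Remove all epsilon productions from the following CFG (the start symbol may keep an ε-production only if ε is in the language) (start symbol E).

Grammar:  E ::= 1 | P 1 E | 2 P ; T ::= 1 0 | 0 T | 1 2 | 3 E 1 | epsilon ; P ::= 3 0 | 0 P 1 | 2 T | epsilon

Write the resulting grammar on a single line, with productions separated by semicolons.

Nullable nonterminals: {P, T}.
ε ∉ L(G), so no ε-production is kept.
Expand every rule over subsets of its nullable positions: E → P 1 E gives P 1 E | 1 E. E → 2 P gives 2 P | 2. T → 0 T gives 0 T | 0. P → 0 P 1 gives 0 P 1 | 0 1.

E ::= 1 | P 1 E | 1 E | 2 P | 2; T ::= 1 0 | 0 T | 0 | 1 2 | 3 E 1; P ::= 3 0 | 0 P 1 | 0 1 | 2 T | 2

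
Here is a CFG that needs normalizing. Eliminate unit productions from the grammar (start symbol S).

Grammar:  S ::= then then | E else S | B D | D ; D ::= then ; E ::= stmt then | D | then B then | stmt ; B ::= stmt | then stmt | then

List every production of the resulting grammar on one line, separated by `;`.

S ::= then | then then | E else S | B D; D ::= then; E ::= stmt then | then B then | stmt | then; B ::= stmt | then stmt | then

Unit pairs: E ⇒* {D}; S ⇒* {D}.
For every A with A ⇒* B via unit rules, add B's non-unit alternatives to A; then delete every rule of the form X → Y.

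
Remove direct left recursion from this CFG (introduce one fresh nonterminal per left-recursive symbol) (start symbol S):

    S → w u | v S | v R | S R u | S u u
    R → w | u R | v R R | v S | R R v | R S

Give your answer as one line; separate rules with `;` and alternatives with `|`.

Left recursion appears on S, R.
For S: α = {R u, u u}, β = {w u, v S, v R}. Rewrite as S → β S' and S' → α S' | ε.
For R: α = {R v, S}, β = {w, u R, v R R, v S}. Rewrite as R → β R' and R' → α R' | ε.

S → w u S' | v S S' | v R S'; R → w R' | u R R' | v R R R' | v S R'; S' → R u S' | u u S' | ε; R' → R v R' | S R' | ε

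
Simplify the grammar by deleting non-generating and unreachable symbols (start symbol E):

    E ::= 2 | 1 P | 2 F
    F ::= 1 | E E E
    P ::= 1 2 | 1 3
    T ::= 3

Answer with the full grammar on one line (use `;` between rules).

E ::= 2 | 1 P | 2 F; F ::= 1 | E E E; P ::= 1 2 | 1 3

Generating nonterminals: {E, F, P, T}.
Reachable from E after that: {E, F, P}.
Removed useless symbols: {T} and every production mentioning them.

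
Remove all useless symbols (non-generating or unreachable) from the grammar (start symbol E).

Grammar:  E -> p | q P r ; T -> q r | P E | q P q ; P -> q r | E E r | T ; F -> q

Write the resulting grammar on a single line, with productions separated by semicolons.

Generating nonterminals: {E, F, P, T}.
Reachable from E after that: {E, P, T}.
Removed useless symbols: {F} and every production mentioning them.

E -> p | q P r; T -> q r | P E | q P q; P -> q r | E E r | T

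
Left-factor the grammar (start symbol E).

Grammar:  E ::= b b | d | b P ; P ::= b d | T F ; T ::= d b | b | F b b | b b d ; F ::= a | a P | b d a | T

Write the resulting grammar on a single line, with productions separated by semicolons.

E ::= d | b E'; P ::= b d | T F; T ::= d b | F b b | b T'; F ::= b d a | T | a F'; E' ::= b | P; T' ::= ε | b d; F' ::= ε | P

E has alternatives sharing prefix 'b': factor to E → b E' with E' → b | P.
T has alternatives sharing prefix 'b': factor to T → b T' with T' → ε | b d.
F has alternatives sharing prefix 'a': factor to F → a F' with F' → ε | P.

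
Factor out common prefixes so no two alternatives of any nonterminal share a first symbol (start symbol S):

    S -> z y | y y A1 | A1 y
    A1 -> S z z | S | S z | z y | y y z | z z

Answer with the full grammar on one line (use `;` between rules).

A1 has alternatives sharing prefix 'S': factor to A1 → S A1' with A1' → z z | ε | z.
A1 has alternatives sharing prefix 'z': factor to A1 → z A1'' with A1'' → y | z.
A1' has alternatives sharing prefix 'z': factor to A1' → z A1''' with A1''' → z | ε.

S -> z y | y y A1 | A1 y; A1 -> y y z | S A1' | z A1''; A1' -> ε | z A1'''; A1'' -> y | z; A1''' -> z | ε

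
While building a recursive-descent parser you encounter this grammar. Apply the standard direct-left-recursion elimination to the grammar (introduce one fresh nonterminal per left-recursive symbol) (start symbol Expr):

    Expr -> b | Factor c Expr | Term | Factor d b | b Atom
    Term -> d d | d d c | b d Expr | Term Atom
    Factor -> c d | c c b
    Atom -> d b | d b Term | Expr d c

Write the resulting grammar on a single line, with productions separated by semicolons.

Left recursion appears on Term.
For Term: α = {Atom}, β = {d d, d d c, b d Expr}. Rewrite as Term → β Term1 and Term1 → α Term1 | ε.

Expr -> b | Factor c Expr | Term | Factor d b | b Atom; Term -> d d Term1 | d d c Term1 | b d Expr Term1; Factor -> c d | c c b; Atom -> d b | d b Term | Expr d c; Term1 -> Atom Term1 | epsilon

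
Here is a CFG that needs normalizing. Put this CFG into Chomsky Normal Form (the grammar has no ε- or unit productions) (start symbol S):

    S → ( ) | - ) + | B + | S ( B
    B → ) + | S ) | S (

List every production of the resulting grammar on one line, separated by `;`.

S → X1 X2 | X3 Y1 | B X4 | S Y2; B → X2 X4 | S X2 | S X1; X1 → (; X2 → ); X3 → -; X4 → +; Y1 → X2 X4; Y2 → X1 B

Introduce a nonterminal for each terminal appearing in a rule of length ≥ 2: X1 → (, X2 → ), X3 → -, X4 → +.
Binarize each right-hand side of length ≥ 3 by chaining fresh nonterminals (Y1, Y2, …): affected rules were S → X3 X2 X4; S → S X1 B.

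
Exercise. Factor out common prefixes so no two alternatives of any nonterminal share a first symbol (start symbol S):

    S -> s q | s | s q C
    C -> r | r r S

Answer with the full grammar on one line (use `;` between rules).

S has alternatives sharing prefix 's': factor to S → s S' with S' → q | ε | q C.
C has alternatives sharing prefix 'r': factor to C → r C' with C' → ε | r S.
S' has alternatives sharing prefix 'q': factor to S' → q S'' with S'' → ε | C.

S -> s S'; C -> r C'; S' -> ε | q S''; C' -> ε | r S; S'' -> ε | C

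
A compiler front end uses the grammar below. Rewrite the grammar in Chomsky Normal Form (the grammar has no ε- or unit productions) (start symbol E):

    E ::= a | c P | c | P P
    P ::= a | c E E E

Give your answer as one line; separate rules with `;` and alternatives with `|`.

E ::= a | X1 P | c | P P; P ::= a | X1 Y1; X1 ::= c; Y1 ::= E Y2; Y2 ::= E E

Introduce a nonterminal for each terminal appearing in a rule of length ≥ 2: X1 → c.
Binarize each right-hand side of length ≥ 3 by chaining fresh nonterminals (Y1, Y2, …): affected rules were P → X1 E E E.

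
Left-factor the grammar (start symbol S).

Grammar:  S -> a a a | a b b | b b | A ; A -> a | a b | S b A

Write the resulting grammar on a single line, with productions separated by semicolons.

S -> b b | A | a S'; A -> S b A | a A'; S' -> a a | b b; A' -> ε | b

S has alternatives sharing prefix 'a': factor to S → a S' with S' → a a | b b.
A has alternatives sharing prefix 'a': factor to A → a A' with A' → ε | b.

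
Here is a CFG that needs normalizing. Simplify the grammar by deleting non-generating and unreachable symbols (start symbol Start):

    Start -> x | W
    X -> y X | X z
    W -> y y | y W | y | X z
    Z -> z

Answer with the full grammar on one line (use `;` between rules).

Start -> x | W; W -> y y | y W | y

Generating nonterminals: {Start, W, Z}.
Reachable from Start after that: {Start, W}.
Removed useless symbols: {X, Z} and every production mentioning them.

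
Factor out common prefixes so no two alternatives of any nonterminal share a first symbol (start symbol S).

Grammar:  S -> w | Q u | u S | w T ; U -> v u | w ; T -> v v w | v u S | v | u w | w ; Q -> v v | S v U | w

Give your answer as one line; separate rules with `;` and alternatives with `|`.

S has alternatives sharing prefix 'w': factor to S → w S' with S' → ε | T.
T has alternatives sharing prefix 'v': factor to T → v T' with T' → v w | u S | ε.

S -> Q u | u S | w S'; U -> v u | w; T -> u w | w | v T'; Q -> v v | S v U | w; S' -> ε | T; T' -> v w | u S | ε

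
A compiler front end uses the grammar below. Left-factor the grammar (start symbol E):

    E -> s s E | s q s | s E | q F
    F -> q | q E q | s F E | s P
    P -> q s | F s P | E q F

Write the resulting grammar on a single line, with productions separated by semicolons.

E -> q F | s E'; F -> q F' | s F''; P -> q s | F s P | E q F; E' -> s E | q s | E; F' -> eps | E q; F'' -> F E | P

E has alternatives sharing prefix 's': factor to E → s E' with E' → s E | q s | E.
F has alternatives sharing prefix 'q': factor to F → q F' with F' → ε | E q.
F has alternatives sharing prefix 's': factor to F → s F'' with F'' → F E | P.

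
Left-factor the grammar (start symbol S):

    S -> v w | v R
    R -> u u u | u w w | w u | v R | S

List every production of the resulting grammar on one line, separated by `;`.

S has alternatives sharing prefix 'v': factor to S → v S' with S' → w | R.
R has alternatives sharing prefix 'u': factor to R → u R' with R' → u u | w w.

S -> v S'; R -> w u | v R | S | u R'; S' -> w | R; R' -> u u | w w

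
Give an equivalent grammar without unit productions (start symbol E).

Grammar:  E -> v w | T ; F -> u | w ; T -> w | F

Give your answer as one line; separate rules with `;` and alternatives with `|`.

Unit pairs: E ⇒* {F, T}; T ⇒* {F}.
Replace each nonterminal's rules with the union of the non-unit rules of every nonterminal it unit-derives.

E -> v w | u | w; F -> u | w; T -> u | w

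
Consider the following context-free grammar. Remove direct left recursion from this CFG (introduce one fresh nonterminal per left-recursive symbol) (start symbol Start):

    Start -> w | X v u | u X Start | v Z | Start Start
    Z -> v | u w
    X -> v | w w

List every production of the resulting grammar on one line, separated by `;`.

Start -> w Start1 | X v u Start1 | u X Start Start1 | v Z Start1; Z -> v | u w; X -> v | w w; Start1 -> Start Start1 | ε

Directly left-recursive nonterminal: Start.
For Start: α = {Start}, β = {w, X v u, u X Start, v Z}. Rewrite as Start → β Start1 and Start1 → α Start1 | ε.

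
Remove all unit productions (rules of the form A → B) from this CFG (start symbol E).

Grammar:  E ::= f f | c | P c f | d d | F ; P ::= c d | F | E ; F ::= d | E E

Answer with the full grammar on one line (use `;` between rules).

Unit pairs: E ⇒* {F}; P ⇒* {E, F}.
Replace each nonterminal's rules with the union of the non-unit rules of every nonterminal it unit-derives.

E ::= f f | c | P c f | d d | d | E E; P ::= f f | c | P c f | d d | d | E E | c d; F ::= d | E E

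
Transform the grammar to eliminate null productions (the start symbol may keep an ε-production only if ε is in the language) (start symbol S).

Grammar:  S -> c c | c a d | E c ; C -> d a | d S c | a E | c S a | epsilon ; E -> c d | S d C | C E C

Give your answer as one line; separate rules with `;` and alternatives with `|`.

The nullable symbols are {C}.
ε ∉ L(G), so no ε-production is kept.
Add the nullable-subset variants: E → S d C gives S d C | S d. E → C E C gives C E C | C E | E C.

S -> c c | c a d | E c; C -> d a | d S c | a E | c S a; E -> c d | S d C | S d | C E C | C E | E C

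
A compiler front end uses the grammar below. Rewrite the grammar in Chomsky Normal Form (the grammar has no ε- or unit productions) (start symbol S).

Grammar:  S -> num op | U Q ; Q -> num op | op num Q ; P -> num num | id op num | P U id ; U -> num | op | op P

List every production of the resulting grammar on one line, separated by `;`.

S -> X1 X2 | U Q; Q -> X1 X2 | X2 Y1; P -> X1 X1 | X3 Y2 | P Y3; U -> num | op | X2 P; X1 -> num; X2 -> op; X3 -> id; Y1 -> X1 Q; Y2 -> X2 X1; Y3 -> U X3

Introduce a nonterminal for each terminal appearing in a rule of length ≥ 2: X1 → num, X2 → op, X3 → id.
Binarize each right-hand side of length ≥ 3 by chaining fresh nonterminals (Y1, Y2, …): affected rules were Q → X2 X1 Q; P → X3 X2 X1; P → P U X3.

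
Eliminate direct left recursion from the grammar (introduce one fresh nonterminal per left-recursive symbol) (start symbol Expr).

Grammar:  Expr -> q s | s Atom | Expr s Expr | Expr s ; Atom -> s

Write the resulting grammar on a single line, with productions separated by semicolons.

Expr -> q s Expr1 | s Atom Expr1; Atom -> s; Expr1 -> s Expr Expr1 | s Expr1 | epsilon

Directly left-recursive nonterminal: Expr.
For Expr: α = {s Expr, s}, β = {q s, s Atom}. Rewrite as Expr → β Expr1 and Expr1 → α Expr1 | ε.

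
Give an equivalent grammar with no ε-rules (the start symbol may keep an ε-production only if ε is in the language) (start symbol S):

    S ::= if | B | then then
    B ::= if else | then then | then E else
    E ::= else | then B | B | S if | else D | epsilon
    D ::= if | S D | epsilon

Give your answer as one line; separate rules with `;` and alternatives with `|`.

S ::= if | B | then then; B ::= if else | then then | then E else | then else; E ::= else | then B | B | S if | else D; D ::= if | S D | S

The nullable symbols are {D, E}.
ε ∉ L(G), so no ε-production is kept.
For each production, add variants omitting each subset of nullable occurrences: B → then E else gives then E else | then else. D → S D gives S D | S.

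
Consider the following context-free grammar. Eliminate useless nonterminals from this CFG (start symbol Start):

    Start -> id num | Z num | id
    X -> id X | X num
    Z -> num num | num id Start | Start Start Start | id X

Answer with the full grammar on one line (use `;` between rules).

Start -> id num | Z num | id; Z -> num num | num id Start | Start Start Start

Generating nonterminals: {Start, Z}.
Reachable from Start after that: {Start, Z}.
Removed useless symbols: {X} and every production mentioning them.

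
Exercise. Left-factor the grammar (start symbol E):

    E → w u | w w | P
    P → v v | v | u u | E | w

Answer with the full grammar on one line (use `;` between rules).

E → P | w E'; P → u u | E | w | v P'; E' → u | w; P' → v | ε

E has alternatives sharing prefix 'w': factor to E → w E' with E' → u | w.
P has alternatives sharing prefix 'v': factor to P → v P' with P' → v | ε.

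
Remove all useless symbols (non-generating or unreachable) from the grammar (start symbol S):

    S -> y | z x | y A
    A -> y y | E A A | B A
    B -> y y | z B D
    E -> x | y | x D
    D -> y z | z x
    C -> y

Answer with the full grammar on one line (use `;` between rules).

Generating nonterminals: {A, B, C, D, E, S}.
Reachable from S after that: {A, B, D, E, S}.
Removed useless symbols: {C} and every production mentioning them.

S -> y | z x | y A; A -> y y | E A A | B A; B -> y y | z B D; E -> x | y | x D; D -> y z | z x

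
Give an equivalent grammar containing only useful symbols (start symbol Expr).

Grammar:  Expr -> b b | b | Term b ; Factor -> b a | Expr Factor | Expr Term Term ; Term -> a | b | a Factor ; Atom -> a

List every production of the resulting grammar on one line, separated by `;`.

Expr -> b b | b | Term b; Factor -> b a | Expr Factor | Expr Term Term; Term -> a | b | a Factor

Generating nonterminals: {Atom, Expr, Factor, Term}.
Reachable from Expr after that: {Expr, Factor, Term}.
Removed useless symbols: {Atom} and every production mentioning them.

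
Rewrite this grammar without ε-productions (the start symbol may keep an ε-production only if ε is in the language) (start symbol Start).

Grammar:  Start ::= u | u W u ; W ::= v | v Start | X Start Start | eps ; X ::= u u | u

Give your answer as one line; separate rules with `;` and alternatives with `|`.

The nullable symbols are {W}.
ε ∉ L(G), so no ε-production is kept.
Add the nullable-subset variants: Start → u W u gives u W u | u u.

Start ::= u | u W u | u u; W ::= v | v Start | X Start Start; X ::= u u | u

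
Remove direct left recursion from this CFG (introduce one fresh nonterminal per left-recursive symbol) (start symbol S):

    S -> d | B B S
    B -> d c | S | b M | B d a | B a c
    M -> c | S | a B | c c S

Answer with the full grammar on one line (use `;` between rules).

B is directly left-recursive.
For B: α = {d a, a c}, β = {d c, S, b M}. Rewrite as B → β B' and B' → α B' | ε.

S -> d | B B S; B -> d c B' | S B' | b M B'; M -> c | S | a B | c c S; B' -> d a B' | a c B' | epsilon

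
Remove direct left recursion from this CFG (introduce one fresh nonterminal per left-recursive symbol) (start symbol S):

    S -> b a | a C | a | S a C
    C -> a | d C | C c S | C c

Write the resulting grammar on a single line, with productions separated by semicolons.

S -> b a S' | a C S' | a S'; C -> a C' | d C C'; S' -> a C S' | ε; C' -> c S C' | c C' | ε

S, C are directly left-recursive.
For S: α = {a C}, β = {b a, a C, a}. Rewrite as S → β S' and S' → α S' | ε.
For C: α = {c S, c}, β = {a, d C}. Rewrite as C → β C' and C' → α C' | ε.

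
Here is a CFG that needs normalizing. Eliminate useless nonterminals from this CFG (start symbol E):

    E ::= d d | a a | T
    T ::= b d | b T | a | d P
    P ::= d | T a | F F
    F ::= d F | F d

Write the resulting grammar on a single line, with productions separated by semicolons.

Generating nonterminals: {E, P, T}.
Reachable from E after that: {E, P, T}.
Removed useless symbols: {F} and every production mentioning them.

E ::= d d | a a | T; T ::= b d | b T | a | d P; P ::= d | T a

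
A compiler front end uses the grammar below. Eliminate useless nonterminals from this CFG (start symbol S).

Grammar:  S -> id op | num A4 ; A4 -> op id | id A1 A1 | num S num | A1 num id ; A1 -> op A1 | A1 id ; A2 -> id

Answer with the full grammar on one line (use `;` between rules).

Generating nonterminals: {A2, A4, S}.
Reachable from S after that: {A4, S}.
Removed useless symbols: {A1, A2} and every production mentioning them.

S -> id op | num A4; A4 -> op id | num S num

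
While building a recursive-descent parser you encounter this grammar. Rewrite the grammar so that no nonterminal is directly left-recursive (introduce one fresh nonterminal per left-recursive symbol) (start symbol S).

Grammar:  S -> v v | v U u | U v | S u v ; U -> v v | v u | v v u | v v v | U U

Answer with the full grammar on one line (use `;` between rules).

S -> v v S' | v U u S' | U v S'; U -> v v U' | v u U' | v v u U' | v v v U'; S' -> u v S' | ε; U' -> U U' | ε

Left recursion appears on S, U.
For S: α = {u v}, β = {v v, v U u, U v}. Rewrite as S → β S' and S' → α S' | ε.
For U: α = {U}, β = {v v, v u, v v u, v v v}. Rewrite as U → β U' and U' → α U' | ε.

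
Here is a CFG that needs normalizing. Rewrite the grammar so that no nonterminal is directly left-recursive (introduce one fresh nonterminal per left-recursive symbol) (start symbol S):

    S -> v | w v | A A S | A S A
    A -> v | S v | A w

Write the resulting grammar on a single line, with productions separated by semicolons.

A is directly left-recursive.
For A: α = {w}, β = {v, S v}. Rewrite as A → β A' and A' → α A' | ε.

S -> v | w v | A A S | A S A; A -> v A' | S v A'; A' -> w A' | ε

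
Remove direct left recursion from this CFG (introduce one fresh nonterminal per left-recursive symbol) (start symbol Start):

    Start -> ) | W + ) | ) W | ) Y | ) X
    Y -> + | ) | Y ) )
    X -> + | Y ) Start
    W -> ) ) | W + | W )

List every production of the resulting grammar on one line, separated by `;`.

Start -> ) | W + ) | ) W | ) Y | ) X; Y -> + Y1 | ) Y1; X -> + | Y ) Start; W -> ) ) W1; Y1 -> ) ) Y1 | epsilon; W1 -> + W1 | ) W1 | epsilon

Left recursion appears on Y, W.
For Y: α = {) )}, β = {+, )}. Rewrite as Y → β Y1 and Y1 → α Y1 | ε.
For W: α = {+, )}, β = {) )}. Rewrite as W → β W1 and W1 → α W1 | ε.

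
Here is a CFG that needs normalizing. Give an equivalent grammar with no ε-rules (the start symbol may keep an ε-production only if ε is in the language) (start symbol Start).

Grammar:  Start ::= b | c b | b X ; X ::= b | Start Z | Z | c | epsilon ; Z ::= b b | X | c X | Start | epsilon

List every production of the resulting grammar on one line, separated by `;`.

Nullable nonterminals: {X, Z}.
ε ∉ L(G), so no ε-production is kept.
Expand every rule over subsets of its nullable positions: X → Start Z gives Start Z | Start. Z → c X gives c X | c.

Start ::= b | c b | b X; X ::= b | Start Z | Start | Z | c; Z ::= b b | X | c X | c | Start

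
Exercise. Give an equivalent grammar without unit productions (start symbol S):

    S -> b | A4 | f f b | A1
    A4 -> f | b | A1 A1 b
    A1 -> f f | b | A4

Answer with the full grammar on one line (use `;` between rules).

S -> f | b | A1 A1 b | f f | f f b; A4 -> f | b | A1 A1 b; A1 -> f | b | A1 A1 b | f f

Unit pairs: A1 ⇒* {A4}; S ⇒* {A1, A4}.
For each unit pair (A, B), copy every non-unit production of B to A, then drop all unit productions.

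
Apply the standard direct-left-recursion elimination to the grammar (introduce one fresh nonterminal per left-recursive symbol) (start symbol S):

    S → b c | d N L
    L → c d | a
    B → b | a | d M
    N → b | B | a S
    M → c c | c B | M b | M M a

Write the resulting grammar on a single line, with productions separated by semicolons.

S → b c | d N L; L → c d | a; B → b | a | d M; N → b | B | a S; M → c c M' | c B M'; M' → b M' | M a M' | epsilon

Left recursion appears on M.
For M: α = {b, M a}, β = {c c, c B}. Rewrite as M → β M' and M' → α M' | ε.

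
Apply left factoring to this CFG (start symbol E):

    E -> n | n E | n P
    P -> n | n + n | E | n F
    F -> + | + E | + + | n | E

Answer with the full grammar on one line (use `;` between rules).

E -> n E'; P -> E | n P'; F -> n | E | + F'; E' -> ε | E | P; P' -> ε | + n | F; F' -> ε | E | +

E has alternatives sharing prefix 'n': factor to E → n E' with E' → ε | E | P.
P has alternatives sharing prefix 'n': factor to P → n P' with P' → ε | + n | F.
F has alternatives sharing prefix '+': factor to F → + F' with F' → ε | E | +.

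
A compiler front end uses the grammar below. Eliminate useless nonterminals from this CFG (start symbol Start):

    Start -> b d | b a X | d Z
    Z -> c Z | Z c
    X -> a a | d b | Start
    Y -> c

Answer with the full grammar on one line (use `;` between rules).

Start -> b d | b a X; X -> a a | d b | Start

Generating nonterminals: {Start, X, Y}.
Reachable from Start after that: {Start, X}.
Removed useless symbols: {Y, Z} and every production mentioning them.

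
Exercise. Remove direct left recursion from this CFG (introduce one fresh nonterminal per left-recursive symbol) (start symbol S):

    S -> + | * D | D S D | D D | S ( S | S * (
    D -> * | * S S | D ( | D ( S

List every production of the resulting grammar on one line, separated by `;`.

Directly left-recursive nonterminals: S, D.
For S: α = {( S, * (}, β = {+, * D, D S D, D D}. Rewrite as S → β S' and S' → α S' | ε.
For D: α = {(, ( S}, β = {*, * S S}. Rewrite as D → β D' and D' → α D' | ε.

S -> + S' | * D S' | D S D S' | D D S'; D -> * D' | * S S D'; S' -> ( S S' | * ( S' | ε; D' -> ( D' | ( S D' | ε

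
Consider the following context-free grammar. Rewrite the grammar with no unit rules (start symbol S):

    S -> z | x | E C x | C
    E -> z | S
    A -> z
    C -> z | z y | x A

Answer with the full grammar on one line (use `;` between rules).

S -> z | z y | x A | x | E C x; E -> z | z y | x A | x | E C x; A -> z; C -> z | z y | x A

Unit pairs: E ⇒* {C, S}; S ⇒* {C}.
For every A with A ⇒* B via unit rules, add B's non-unit alternatives to A; then delete every rule of the form X → Y.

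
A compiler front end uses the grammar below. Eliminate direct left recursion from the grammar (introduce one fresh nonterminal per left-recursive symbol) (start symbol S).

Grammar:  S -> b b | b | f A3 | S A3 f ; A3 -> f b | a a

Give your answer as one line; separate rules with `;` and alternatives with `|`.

Left recursion appears on S.
For S: α = {A3 f}, β = {b b, b, f A3}. Rewrite as S → β S' and S' → α S' | ε.

S -> b b S' | b S' | f A3 S'; A3 -> f b | a a; S' -> A3 f S' | ε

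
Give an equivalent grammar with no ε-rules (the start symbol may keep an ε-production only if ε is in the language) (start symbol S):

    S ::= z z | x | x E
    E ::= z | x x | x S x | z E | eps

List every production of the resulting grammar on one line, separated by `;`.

The nullable symbols are {E}.
ε ∉ L(G), so no ε-production is kept.

S ::= z z | x | x E; E ::= z | x x | x S x | z E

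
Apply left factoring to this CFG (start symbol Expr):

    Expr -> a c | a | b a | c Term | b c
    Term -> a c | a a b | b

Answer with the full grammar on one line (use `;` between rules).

Expr has alternatives sharing prefix 'a': factor to Expr → a Expr1 with Expr1 → c | ε.
Expr has alternatives sharing prefix 'b': factor to Expr → b Expr2 with Expr2 → a | c.
Term has alternatives sharing prefix 'a': factor to Term → a Term1 with Term1 → c | a b.

Expr -> c Term | a Expr1 | b Expr2; Term -> b | a Term1; Expr1 -> c | ε; Expr2 -> a | c; Term1 -> c | a b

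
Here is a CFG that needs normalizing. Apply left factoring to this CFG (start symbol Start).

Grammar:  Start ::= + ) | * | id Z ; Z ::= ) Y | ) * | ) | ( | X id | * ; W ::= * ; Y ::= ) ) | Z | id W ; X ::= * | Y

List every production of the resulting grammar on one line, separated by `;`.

Z has alternatives sharing prefix ')': factor to Z → ) Z1 with Z1 → Y | * | ε.

Start ::= + ) | * | id Z; Z ::= ( | X id | * | ) Z1; W ::= *; Y ::= ) ) | Z | id W; X ::= * | Y; Z1 ::= Y | * | epsilon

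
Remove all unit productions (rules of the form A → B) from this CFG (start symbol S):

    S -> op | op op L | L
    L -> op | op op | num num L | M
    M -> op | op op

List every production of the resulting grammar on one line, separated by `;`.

S -> op | op op | num num L | op op L; L -> op | op op | num num L; M -> op | op op

Unit pairs: L ⇒* {M}; S ⇒* {L, M}.
For every A with A ⇒* B via unit rules, add B's non-unit alternatives to A; then delete every rule of the form X → Y.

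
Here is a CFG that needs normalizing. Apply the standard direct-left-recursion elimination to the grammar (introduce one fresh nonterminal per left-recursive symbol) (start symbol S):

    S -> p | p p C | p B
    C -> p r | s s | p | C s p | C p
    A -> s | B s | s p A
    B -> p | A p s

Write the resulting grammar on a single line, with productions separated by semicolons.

Directly left-recursive nonterminal: C.
For C: α = {s p, p}, β = {p r, s s, p}. Rewrite as C → β C' and C' → α C' | ε.

S -> p | p p C | p B; C -> p r C' | s s C' | p C'; A -> s | B s | s p A; B -> p | A p s; C' -> s p C' | p C' | ε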